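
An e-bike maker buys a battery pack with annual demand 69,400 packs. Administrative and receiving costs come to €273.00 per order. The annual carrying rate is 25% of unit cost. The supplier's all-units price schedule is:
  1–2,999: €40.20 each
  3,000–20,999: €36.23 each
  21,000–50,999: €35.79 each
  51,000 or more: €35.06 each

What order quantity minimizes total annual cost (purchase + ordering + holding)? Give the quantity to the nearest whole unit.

Q* ≈ 3,000 packs

Holding cost per unit per year at price C is H = 0.25·C.
For each price level, check whether its EOQ is feasible; otherwise the best quantity at that price is the breakpoint.
EOQ at €40.20 = 1941.7 (feasible in tier 1): TC = 69,400×€40.20 + (69,400/1941.7)×273 + (1941.7/2)×0.25×€40.20 = €2,809,394.57.
EOQ at €36.23 = 2045.4 < 3000, so use break Q=3000: TC = 69,400×€36.23 + (69,400/3000.0)×273 + (3000.0/2)×0.25×€36.23 = €2,534,263.65.
EOQ at €35.79 = 2057.9 < 21000, so use break Q=21000: TC = 69,400×€35.79 + (69,400/21000.0)×273 + (21000.0/2)×0.25×€35.79 = €2,578,676.95.
EOQ at €35.06 = 2079.2 < 51000, so use break Q=51000: TC = 69,400×€35.06 + (69,400/51000.0)×273 + (51000.0/2)×0.25×€35.06 = €2,657,042.99.
Lowest total cost is €2,534,263.65 at Q = 3000.0.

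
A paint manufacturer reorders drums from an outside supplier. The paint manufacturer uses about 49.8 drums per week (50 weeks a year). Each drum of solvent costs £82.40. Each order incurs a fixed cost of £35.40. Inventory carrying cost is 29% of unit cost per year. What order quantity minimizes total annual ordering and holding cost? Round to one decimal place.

Annual demand D = 49.8 × 50 = 2,490.
Holding cost H = 0.29 × £82.40 = £23.8960 per unit per year.
EOQ = √(2DS / H) = √(2 × 2,490 × 35.4 / 23.896).
= √(176,292 / 23.896) = √7,377.469 ≈ 85.892.

Q* ≈ 85.9 drums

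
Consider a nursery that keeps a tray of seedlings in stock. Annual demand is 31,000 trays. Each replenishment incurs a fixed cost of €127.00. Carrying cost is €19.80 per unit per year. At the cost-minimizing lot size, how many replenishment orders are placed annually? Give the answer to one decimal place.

Q* = √(2DS/H) = √(2 × 31,000 × 127 / 19.8) ≈ 630.62.
Orders per year = D / Q* = 31,000 / 630.62 ≈ 49.158.

N ≈ 49.2 orders per year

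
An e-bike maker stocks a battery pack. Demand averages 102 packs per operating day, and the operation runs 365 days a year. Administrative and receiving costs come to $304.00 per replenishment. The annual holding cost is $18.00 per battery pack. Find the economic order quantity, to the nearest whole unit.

Q* ≈ 1,121 packs

Annual demand D = 102 × 365 = 37,230.
EOQ = √(2DS / H) = √(2 × 37,230 × 304 / 18).
= √(22,635,840 / 18) = √1,257,546.6667 ≈ 1121.404.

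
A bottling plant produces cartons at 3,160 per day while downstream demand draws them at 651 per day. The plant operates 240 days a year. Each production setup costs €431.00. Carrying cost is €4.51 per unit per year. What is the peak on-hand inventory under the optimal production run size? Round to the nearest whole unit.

Annual demand D = 651 × 240 = 156,240.
Production build-up factor (1 − d/p) = 1 − 651/3,160 = 0.7940.
Q* = √(2DS / (H(1 − d/p))) = √(2 × 156,240 × 431 / (4.51 × 0.7940)).
= √(134,678,880 / 3.5809) ≈ 6132.742.
Maximum inventory = Q*(1 − d/p) = 6132.742 × 0.7940 ≈ 4869.319.

I_max ≈ 4,869 cartons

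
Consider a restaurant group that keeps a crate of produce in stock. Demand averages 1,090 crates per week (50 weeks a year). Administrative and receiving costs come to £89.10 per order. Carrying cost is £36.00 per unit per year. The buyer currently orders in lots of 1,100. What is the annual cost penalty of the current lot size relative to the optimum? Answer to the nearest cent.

Extra cost ≈ £5,516.15 per year

Annual demand D = 1,090 × 50 = 54,500.
EOQ = √(2DS/H) = √(2 × 54,500 × 89.1 / 36) ≈ 519.40.
Cost at Q* = (D/Q*)S + (Q*/2)H = √(2DSH) ≈ £18,698.35.
Cost at Q = 1,100: (54,500/1,100)×89.1 + (1,100/2)×36 = £4,414.50 + £19,800.00 = £24,214.50.
Excess = £24,214.50 − £18,698.35 = £5,516.15.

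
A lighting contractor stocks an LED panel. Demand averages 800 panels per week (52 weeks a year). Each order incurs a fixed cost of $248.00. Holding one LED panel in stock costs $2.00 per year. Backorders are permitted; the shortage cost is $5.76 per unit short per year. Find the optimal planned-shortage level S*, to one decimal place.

Annual demand D = 800 × 52 = 41,600.
With planned backorders, Q* = √(2DS/H) · √((H+B)/B).
√(2DS/H) = √(2 × 41,600 × 248 / 2) = 3211.978.
√((H+B)/B) = √((2+5.76)/5.76) = 1.1607.
Q* ≈ 3728.139.
S* = Q* · H/(H+B) = 3728.139 × 2/7.76 ≈ 960.861.

S* ≈ 960.9 panels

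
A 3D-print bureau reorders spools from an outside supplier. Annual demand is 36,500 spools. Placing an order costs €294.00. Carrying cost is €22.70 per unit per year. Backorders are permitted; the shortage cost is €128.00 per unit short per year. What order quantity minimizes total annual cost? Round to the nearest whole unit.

Q* ≈ 1,055 spools

With planned backorders, Q* = √(2DS/H) · √((H+B)/B).
√(2DS/H) = √(2 × 36,500 × 294 / 22.7) = 972.349.
√((H+B)/B) = √((22.7+128)/128) = 1.0851.
Q* ≈ 1055.052.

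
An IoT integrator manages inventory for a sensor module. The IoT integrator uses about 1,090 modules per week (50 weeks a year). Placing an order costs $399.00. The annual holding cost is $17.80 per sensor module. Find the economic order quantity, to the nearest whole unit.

Q* ≈ 1,563 modules

Annual demand D = 1,090 × 50 = 54,500.
EOQ = √(2DS / H) = √(2 × 54,500 × 399 / 17.8).
= √(43,491,000 / 17.8) = √2,443,314.6067 ≈ 1563.111.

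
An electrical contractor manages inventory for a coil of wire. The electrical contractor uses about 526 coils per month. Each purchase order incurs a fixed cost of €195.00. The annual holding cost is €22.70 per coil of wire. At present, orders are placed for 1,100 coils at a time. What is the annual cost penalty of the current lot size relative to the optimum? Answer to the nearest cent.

Extra cost ≈ €6,128.64 per year

Annual demand D = 526 × 12 = 6,312.
EOQ = √(2DS/H) = √(2 × 6,312 × 195 / 22.7) ≈ 329.31.
Cost at Q* = (D/Q*)S + (Q*/2)H = √(2DSH) ≈ €7,475.30.
Cost at Q = 1,100: (6,312/1,100)×195 + (1,100/2)×22.7 = €1,118.95 + €12,485.00 = €13,603.95.
Excess = €13,603.95 − €7,475.30 = €6,128.64.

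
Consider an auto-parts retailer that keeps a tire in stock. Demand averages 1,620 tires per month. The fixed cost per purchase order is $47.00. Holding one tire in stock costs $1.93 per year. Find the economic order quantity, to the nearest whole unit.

Q* ≈ 973 tires

Annual demand D = 1,620 × 12 = 19,440.
EOQ = √(2DS / H) = √(2 × 19,440 × 47 / 1.93).
= √(1,827,360 / 1.93) = √946,818.6528 ≈ 973.046.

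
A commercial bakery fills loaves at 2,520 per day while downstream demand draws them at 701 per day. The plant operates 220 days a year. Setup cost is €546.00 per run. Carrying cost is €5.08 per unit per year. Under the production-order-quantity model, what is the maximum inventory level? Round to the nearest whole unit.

I_max ≈ 4,892 loaves

Annual demand D = 701 × 220 = 154,220.
Production build-up factor (1 − d/p) = 1 − 701/2,520 = 0.7218.
Q* = √(2DS / (H(1 − d/p))) = √(2 × 154,220 × 546 / (5.08 × 0.7218)).
= √(168,408,240 / 3.6669) ≈ 6776.941.
Maximum inventory = Q*(1 − d/p) = 6776.941 × 0.7218 ≈ 4891.768.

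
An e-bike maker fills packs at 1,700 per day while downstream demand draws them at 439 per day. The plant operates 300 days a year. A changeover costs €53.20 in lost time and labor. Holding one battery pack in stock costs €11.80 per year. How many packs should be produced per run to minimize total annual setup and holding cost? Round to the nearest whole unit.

Annual demand D = 439 × 300 = 131,700.
Production build-up factor (1 − d/p) = 1 − 439/1,700 = 0.7418.
Q* = √(2DS / (H(1 − d/p))) = √(2 × 131,700 × 53.2 / (11.8 × 0.7418)).
= √(14,012,880 / 8.7528) ≈ 1265.289.

Q* ≈ 1,265 packs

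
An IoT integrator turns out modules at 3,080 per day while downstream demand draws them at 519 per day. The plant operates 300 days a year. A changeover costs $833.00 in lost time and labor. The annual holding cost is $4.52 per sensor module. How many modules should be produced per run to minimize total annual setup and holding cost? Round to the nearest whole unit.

Q* ≈ 8,308 modules

Annual demand D = 519 × 300 = 155,700.
Production build-up factor (1 − d/p) = 1 − 519/3,080 = 0.8315.
Q* = √(2DS / (H(1 − d/p))) = √(2 × 155,700 × 833 / (4.52 × 0.8315)).
= √(259,396,200 / 3.7584) ≈ 8307.745.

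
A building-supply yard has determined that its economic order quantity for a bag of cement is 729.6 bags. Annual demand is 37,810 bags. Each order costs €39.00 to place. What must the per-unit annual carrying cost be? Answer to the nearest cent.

The basic EOQ model gives Q* = √(2DS/H); rearrange for the unknown.
From Q* = √(2DS/H): H = 2DS / Q*² = 2 × 37,810 × 39 / 729.6² = 5.5403.

H ≈ €5.54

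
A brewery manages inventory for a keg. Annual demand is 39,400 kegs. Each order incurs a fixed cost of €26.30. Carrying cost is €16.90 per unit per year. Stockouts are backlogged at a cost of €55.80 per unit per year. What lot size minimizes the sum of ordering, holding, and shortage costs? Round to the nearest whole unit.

With planned backorders, Q* = √(2DS/H) · √((H+B)/B).
√(2DS/H) = √(2 × 39,400 × 26.3 / 16.9) = 350.185.
√((H+B)/B) = √((16.9+55.8)/55.8) = 1.1414.
Q* ≈ 399.713.

Q* ≈ 400 kegs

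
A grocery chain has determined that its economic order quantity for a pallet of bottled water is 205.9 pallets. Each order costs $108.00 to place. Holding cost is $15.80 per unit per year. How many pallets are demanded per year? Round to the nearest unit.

The basic EOQ model gives Q* = √(2DS/H); rearrange for the unknown.
From Q* = √(2DS/H): D = Q*²H / (2S) = 205.9² × 15.8 / (2 × 108) = 3101.102.

D ≈ 3,101 pallets per year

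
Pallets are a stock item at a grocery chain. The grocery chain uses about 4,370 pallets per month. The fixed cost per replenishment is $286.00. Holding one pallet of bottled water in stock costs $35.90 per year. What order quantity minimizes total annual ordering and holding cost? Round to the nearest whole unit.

Q* ≈ 914 pallets

Annual demand D = 4,370 × 12 = 52,440.
EOQ = √(2DS / H) = √(2 × 52,440 × 286 / 35.9).
= √(29,995,680 / 35.9) = √835,534.2618 ≈ 914.076.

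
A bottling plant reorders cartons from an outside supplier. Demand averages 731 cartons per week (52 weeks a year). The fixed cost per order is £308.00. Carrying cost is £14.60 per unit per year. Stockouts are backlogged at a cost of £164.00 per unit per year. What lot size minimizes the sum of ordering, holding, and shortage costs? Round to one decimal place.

Annual demand D = 731 × 52 = 38,012.
With planned backorders, Q* = √(2DS/H) · √((H+B)/B).
√(2DS/H) = √(2 × 38,012 × 308 / 14.6) = 1266.410.
√((H+B)/B) = √((14.6+164)/164) = 1.0436.
Q* ≈ 1321.579.

Q* ≈ 1,321.6 cartons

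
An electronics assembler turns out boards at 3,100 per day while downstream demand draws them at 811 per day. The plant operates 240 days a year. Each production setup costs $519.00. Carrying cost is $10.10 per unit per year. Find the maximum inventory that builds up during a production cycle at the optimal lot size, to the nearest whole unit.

I_max ≈ 3,843 boards

Annual demand D = 811 × 240 = 194,640.
Production build-up factor (1 − d/p) = 1 − 811/3,100 = 0.7384.
Q* = √(2DS / (H(1 − d/p))) = √(2 × 194,640 × 519 / (10.1 × 0.7384)).
= √(202,036,320 / 7.4577) ≈ 5204.895.
Maximum inventory = Q*(1 − d/p) = 5204.895 × 0.7384 ≈ 3843.227.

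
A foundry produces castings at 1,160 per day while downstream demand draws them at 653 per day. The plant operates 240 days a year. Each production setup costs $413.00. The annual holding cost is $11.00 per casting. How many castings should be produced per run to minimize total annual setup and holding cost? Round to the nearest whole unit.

Q* ≈ 5,189 castings

Annual demand D = 653 × 240 = 156,720.
Production build-up factor (1 − d/p) = 1 − 653/1,160 = 0.4371.
Q* = √(2DS / (H(1 − d/p))) = √(2 × 156,720 × 413 / (11 × 0.4371)).
= √(129,450,720 / 4.8078) ≈ 5188.967.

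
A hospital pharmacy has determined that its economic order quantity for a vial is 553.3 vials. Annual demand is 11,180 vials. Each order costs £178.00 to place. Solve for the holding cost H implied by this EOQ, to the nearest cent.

H ≈ £13.00

Invert the EOQ relation Q*² = 2DS/H.
From Q* = √(2DS/H): H = 2DS / Q*² = 2 × 11,180 × 178 / 553.3² = 13.0008.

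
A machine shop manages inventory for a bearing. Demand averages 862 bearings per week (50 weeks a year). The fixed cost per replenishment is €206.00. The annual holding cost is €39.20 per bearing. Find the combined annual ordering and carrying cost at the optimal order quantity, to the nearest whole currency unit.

Annual demand D = 862 × 50 = 43,100.
The optimal lot size = √(2DS/H) = √(2 × 43,100 × 206 / 39.2) ≈ 673.05.
At Q*, ordering cost (D/Q*)S equals holding cost (Q*/2)H, each = √(DSH/2).
Minimum total = √(2DSH) = √(2 × 43,100 × 206 × 39.2) ≈ 26383.371.

TC* ≈ €26,383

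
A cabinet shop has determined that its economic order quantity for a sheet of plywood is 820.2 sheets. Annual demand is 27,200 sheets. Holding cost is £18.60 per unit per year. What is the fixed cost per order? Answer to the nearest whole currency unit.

S ≈ £230

Squaring Q* = √(2DS/H) gives Q*² = 2DS/H.
From Q* = √(2DS/H): S = Q*²H / (2D) = 820.2² × 18.6 / (2 × 27,200) = 230.0136.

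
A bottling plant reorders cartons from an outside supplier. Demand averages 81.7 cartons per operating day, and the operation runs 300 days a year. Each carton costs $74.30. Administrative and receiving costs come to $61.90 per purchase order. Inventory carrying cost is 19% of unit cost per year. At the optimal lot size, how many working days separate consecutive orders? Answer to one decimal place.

Annual demand D = 81.7 × 300 = 24,510.
Holding cost H = 0.19 × $74.30 = $14.1170 per unit per year.
EOQ = √(2DS/H) = √(2 × 24,510 × 61.9 / 14.117) ≈ 463.62.
Cycle time = Q*/D × 300 = 463.62 / 24,510 × 300 ≈ 5.675 days.

T ≈ 5.7 days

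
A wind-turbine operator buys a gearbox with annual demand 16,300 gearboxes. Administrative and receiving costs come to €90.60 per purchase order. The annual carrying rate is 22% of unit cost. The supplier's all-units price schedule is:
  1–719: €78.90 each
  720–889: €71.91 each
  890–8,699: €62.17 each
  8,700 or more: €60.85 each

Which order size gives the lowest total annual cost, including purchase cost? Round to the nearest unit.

Holding cost per unit per year at price C is H = 0.22·C.
Evaluate total cost at each tier's feasible EOQ or, if the EOQ is below the tier, at the tier's minimum quantity.
EOQ at €78.90 = 412.5 (feasible in tier 1): TC = 16,300×€78.90 + (16,300/412.5)×90.6 + (412.5/2)×0.22×€78.90 = €1,293,230.16.
EOQ at €71.91 = 432.1 < 720, so use break Q=720: TC = 16,300×€71.91 + (16,300/720.0)×90.6 + (720.0/2)×0.22×€71.91 = €1,179,879.36.
EOQ at €62.17 = 464.7 < 890, so use break Q=890: TC = 16,300×€62.17 + (16,300/890.0)×90.6 + (890.0/2)×0.22×€62.17 = €1,021,116.75.
EOQ at €60.85 = 469.7 < 8700, so use break Q=8700: TC = 16,300×€60.85 + (16,300/8700.0)×90.6 + (8700.0/2)×0.22×€60.85 = €1,050,258.19.
Lowest total cost is €1,021,116.75 at Q = 890.0.

Q* ≈ 890 gearboxes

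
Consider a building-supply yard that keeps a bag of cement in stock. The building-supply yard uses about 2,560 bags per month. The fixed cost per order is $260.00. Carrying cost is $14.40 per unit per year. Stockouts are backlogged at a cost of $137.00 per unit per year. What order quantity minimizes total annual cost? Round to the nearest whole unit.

Annual demand D = 2,560 × 12 = 30,720.
With planned backorders, Q* = √(2DS/H) · √((H+B)/B).
√(2DS/H) = √(2 × 30,720 × 260 / 14.4) = 1053.249.
√((H+B)/B) = √((14.4+137)/137) = 1.0512.
Q* ≈ 1107.219.

Q* ≈ 1,107 bags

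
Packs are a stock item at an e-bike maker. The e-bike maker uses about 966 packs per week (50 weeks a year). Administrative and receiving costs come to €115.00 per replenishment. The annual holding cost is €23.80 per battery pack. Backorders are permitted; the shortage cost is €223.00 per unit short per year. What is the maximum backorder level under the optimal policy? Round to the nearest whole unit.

S* ≈ 69 packs

Annual demand D = 966 × 50 = 48,300.
With planned backorders, Q* = √(2DS/H) · √((H+B)/B).
√(2DS/H) = √(2 × 48,300 × 115 / 23.8) = 683.202.
√((H+B)/B) = √((23.8+223)/223) = 1.0520.
Q* ≈ 718.736.
S* = Q* · H/(H+B) = 718.736 × 23.8/246.8 ≈ 69.311.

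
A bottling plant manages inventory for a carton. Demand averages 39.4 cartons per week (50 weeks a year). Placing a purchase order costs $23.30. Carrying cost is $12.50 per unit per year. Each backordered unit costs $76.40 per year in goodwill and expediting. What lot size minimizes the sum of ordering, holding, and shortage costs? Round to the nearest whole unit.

Q* ≈ 92 cartons

Annual demand D = 39.4 × 50 = 1,970.
With planned backorders, Q* = √(2DS/H) · √((H+B)/B).
√(2DS/H) = √(2 × 1,970 × 23.3 / 12.5) = 85.698.
√((H+B)/B) = √((12.5+76.4)/76.4) = 1.0787.
Q* ≈ 92.443.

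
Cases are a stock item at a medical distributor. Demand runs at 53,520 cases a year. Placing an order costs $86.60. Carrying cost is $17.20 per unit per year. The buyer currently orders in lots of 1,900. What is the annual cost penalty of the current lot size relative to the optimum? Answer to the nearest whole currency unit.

Extra cost ≈ $6,153 per year

EOQ = √(2DS/H) = √(2 × 53,520 × 86.6 / 17.2) ≈ 734.12.
Cost at Q* = (D/Q*)S + (Q*/2)H = √(2DSH) ≈ $12,626.88.
Cost at Q = 1,900: (53,520/1,900)×86.6 + (1,900/2)×17.2 = $2,439.39 + $16,340.00 = $18,779.39.
Excess = $18,779.39 − $12,626.88 = $6,152.50.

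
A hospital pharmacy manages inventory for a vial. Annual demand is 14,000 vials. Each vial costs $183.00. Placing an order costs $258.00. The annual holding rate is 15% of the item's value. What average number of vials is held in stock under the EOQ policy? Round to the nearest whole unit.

Average inventory ≈ 257 vials

Holding cost H = 0.15 × $183.00 = $27.4500 per unit per year.
The optimal lot size = √(2DS/H) = √(2 × 14,000 × 258 / 27.45) ≈ 513.00.
Average inventory = Q*/2 ≈ 513.00 / 2 = 256.500.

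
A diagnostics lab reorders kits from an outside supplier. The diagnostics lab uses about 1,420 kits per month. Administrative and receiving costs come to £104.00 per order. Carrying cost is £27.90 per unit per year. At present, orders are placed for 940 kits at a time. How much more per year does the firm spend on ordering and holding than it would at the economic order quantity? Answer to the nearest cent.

Annual demand D = 1,420 × 12 = 17,040.
EOQ = √(2DS/H) = √(2 × 17,040 × 104 / 27.9) ≈ 356.42.
Cost at Q* = (D/Q*)S + (Q*/2)H = √(2DSH) ≈ £9,944.17.
Cost at Q = 940: (17,040/940)×104 + (940/2)×27.9 = £1,885.28 + £13,113.00 = £14,998.28.
Excess = £14,998.28 − £9,944.17 = £5,054.11.

Extra cost ≈ £5,054.11 per year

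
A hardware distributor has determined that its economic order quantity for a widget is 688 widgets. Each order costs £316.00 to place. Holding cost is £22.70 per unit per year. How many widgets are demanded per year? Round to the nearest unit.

Squaring Q* = √(2DS/H) gives Q*² = 2DS/H.
From Q* = √(2DS/H): D = Q*²H / (2S) = 688² × 22.7 / (2 × 316) = 17001.438.

D ≈ 17,001 widgets per year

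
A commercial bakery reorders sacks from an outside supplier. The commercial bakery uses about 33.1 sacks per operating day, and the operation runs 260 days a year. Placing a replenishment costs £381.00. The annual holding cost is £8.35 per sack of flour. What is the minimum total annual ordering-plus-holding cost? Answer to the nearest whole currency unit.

TC* ≈ £7,400

Annual demand D = 33.1 × 260 = 8,606.
The optimal lot size = √(2DS/H) = √(2 × 8,606 × 381 / 8.35) ≈ 886.21.
At Q*, ordering cost (D/Q*)S equals holding cost (Q*/2)H, each = √(DSH/2).
Minimum total = √(2DSH) = √(2 × 8,606 × 381 × 8.35) ≈ 7399.824.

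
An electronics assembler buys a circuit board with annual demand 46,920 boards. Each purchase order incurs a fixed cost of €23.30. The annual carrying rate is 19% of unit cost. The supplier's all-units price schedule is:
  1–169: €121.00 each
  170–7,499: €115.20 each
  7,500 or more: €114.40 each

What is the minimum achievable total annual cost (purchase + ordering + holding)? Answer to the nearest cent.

TC* ≈ €5,412,101.91

Holding cost per unit per year at price C is H = 0.19·C.
For each price level, check whether its EOQ is feasible; otherwise the best quantity at that price is the breakpoint.
Tier 1 (€121.00): EOQ = 308.4 exceeds tier's upper bound 169, so this tier is dominated.
EOQ at €115.20 = 316.1 (feasible in tier 2): TC = 46,920×€115.20 + (46,920/316.1)×23.3 + (316.1/2)×0.19×€115.20 = €5,412,101.91.
EOQ at €114.40 = 317.2 < 7500, so use break Q=7500: TC = 46,920×€114.40 + (46,920/7500.0)×23.3 + (7500.0/2)×0.19×€114.40 = €5,449,303.76.
Lowest total cost among the candidates is at Q = 316.1.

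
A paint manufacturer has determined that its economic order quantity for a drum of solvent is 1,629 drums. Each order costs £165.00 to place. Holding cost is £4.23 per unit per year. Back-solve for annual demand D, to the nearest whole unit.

Invert the EOQ relation Q*² = 2DS/H.
From Q* = √(2DS/H): D = Q*²H / (2S) = 1,629² × 4.23 / (2 × 165) = 34014.853.

D ≈ 34,015 drums per year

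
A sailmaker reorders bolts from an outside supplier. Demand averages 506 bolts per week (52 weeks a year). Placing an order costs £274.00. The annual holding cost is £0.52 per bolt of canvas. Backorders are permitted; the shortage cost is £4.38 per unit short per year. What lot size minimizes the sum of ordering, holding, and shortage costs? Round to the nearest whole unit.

Q* ≈ 5,570 bolts

Annual demand D = 506 × 52 = 26,312.
With planned backorders, Q* = √(2DS/H) · √((H+B)/B).
√(2DS/H) = √(2 × 26,312 × 274 / 0.52) = 5265.814.
√((H+B)/B) = √((0.52+4.38)/4.38) = 1.0577.
Q* ≈ 5569.632.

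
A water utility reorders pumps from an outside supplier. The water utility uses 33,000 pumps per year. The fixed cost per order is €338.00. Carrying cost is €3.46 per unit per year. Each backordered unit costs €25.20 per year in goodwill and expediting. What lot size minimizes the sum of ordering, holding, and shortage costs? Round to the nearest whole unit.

With planned backorders, Q* = √(2DS/H) · √((H+B)/B).
√(2DS/H) = √(2 × 33,000 × 338 / 3.46) = 2539.173.
√((H+B)/B) = √((3.46+25.2)/25.2) = 1.0664.
Q* ≈ 2707.884.

Q* ≈ 2,708 pumps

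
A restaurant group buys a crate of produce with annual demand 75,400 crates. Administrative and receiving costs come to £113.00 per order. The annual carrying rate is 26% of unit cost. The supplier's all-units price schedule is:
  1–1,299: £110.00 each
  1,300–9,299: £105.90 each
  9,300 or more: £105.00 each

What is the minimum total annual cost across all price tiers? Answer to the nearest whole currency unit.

Holding cost per unit per year at price C is H = 0.26·C.
Evaluate total cost at each tier's feasible EOQ or, if the EOQ is below the tier, at the tier's minimum quantity.
EOQ at £110.00 = 771.9 (feasible in tier 1): TC = 75,400×£110.00 + (75,400/771.9)×113 + (771.9/2)×0.26×£110.00 = £8,316,076.13.
EOQ at £105.90 = 786.7 < 1300, so use break Q=1300: TC = 75,400×£105.90 + (75,400/1300.0)×113 + (1300.0/2)×0.26×£105.90 = £8,009,311.10.
EOQ at £105.00 = 790.1 < 9300, so use break Q=9300: TC = 75,400×£105.00 + (75,400/9300.0)×113 + (9300.0/2)×0.26×£105.00 = £8,044,861.15.
Lowest total cost among the candidates is at Q = 1300.0.

TC* ≈ £8,009,311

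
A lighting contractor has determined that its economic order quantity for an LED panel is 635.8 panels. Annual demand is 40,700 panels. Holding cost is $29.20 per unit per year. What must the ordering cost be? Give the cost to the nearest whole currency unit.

Squaring Q* = √(2DS/H) gives Q*² = 2DS/H.
From Q* = √(2DS/H): S = Q*²H / (2D) = 635.8² × 29.2 / (2 × 40,700) = 145.0105.

S ≈ $145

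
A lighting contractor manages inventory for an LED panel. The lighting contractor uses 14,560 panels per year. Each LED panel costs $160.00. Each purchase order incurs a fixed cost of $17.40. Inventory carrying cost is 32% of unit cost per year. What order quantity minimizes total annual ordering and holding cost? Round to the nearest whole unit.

Holding cost H = 0.32 × $160.00 = $51.2000 per unit per year.
EOQ = √(2DS / H) = √(2 × 14,560 × 17.4 / 51.2).
= √(506,688 / 51.2) = √9,896.25 ≈ 99.480.

Q* ≈ 99 panels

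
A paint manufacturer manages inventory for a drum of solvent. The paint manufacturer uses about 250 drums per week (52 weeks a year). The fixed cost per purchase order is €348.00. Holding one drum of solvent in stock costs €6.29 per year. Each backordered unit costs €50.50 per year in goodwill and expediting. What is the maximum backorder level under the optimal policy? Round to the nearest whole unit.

S* ≈ 141 drums

Annual demand D = 250 × 52 = 13,000.
With planned backorders, Q* = √(2DS/H) · √((H+B)/B).
√(2DS/H) = √(2 × 13,000 × 348 / 6.29) = 1199.364.
√((H+B)/B) = √((6.29+50.5)/50.5) = 1.0605.
Q* ≈ 1271.866.
S* = Q* · H/(H+B) = 1271.866 × 6.29/56.79 ≈ 140.870.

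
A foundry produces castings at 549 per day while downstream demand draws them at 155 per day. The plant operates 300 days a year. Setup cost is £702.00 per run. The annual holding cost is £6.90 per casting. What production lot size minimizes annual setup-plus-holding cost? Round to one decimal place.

Annual demand D = 155 × 300 = 46,500.
Production build-up factor (1 − d/p) = 1 − 155/549 = 0.7177.
Q* = √(2DS / (H(1 − d/p))) = √(2 × 46,500 × 702 / (6.9 × 0.7177)).
= √(65,286,000 / 4.9519) ≈ 3630.977.

Q* ≈ 3,631.0 castings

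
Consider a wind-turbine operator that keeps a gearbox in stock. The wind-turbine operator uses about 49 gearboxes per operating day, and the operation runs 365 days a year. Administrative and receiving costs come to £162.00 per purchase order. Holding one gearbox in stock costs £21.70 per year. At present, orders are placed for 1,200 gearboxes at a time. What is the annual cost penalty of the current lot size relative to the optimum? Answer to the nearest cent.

Extra cost ≈ £4,220.83 per year

Annual demand D = 49 × 365 = 17,885.
EOQ = √(2DS/H) = √(2 × 17,885 × 162 / 21.7) ≈ 516.76.
Cost at Q* = (D/Q*)S + (Q*/2)H = √(2DSH) ≈ £11,213.65.
Cost at Q = 1,200: (17,885/1,200)×162 + (1,200/2)×21.7 = £2,414.47 + £13,020.00 = £15,434.48.
Excess = £15,434.48 − £11,213.65 = £4,220.83.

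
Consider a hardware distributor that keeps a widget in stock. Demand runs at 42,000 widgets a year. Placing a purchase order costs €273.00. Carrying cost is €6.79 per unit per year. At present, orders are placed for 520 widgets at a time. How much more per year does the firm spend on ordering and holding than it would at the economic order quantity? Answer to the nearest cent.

Extra cost ≈ €11,337.09 per year

EOQ = √(2DS/H) = √(2 × 42,000 × 273 / 6.79) ≈ 1837.75.
Cost at Q* = (D/Q*)S + (Q*/2)H = √(2DSH) ≈ €12,478.31.
Cost at Q = 520: (42,000/520)×273 + (520/2)×6.79 = €22,050.00 + €1,765.40 = €23,815.40.
Excess = €23,815.40 − €12,478.31 = €11,337.09.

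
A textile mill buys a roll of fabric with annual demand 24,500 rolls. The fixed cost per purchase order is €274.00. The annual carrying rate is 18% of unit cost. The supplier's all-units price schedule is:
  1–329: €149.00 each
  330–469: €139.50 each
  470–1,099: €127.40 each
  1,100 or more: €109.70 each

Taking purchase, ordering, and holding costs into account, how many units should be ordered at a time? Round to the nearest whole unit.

Holding cost per unit per year at price C is H = 0.18·C.
For each price level, check whether its EOQ is feasible; otherwise the best quantity at that price is the breakpoint.
Tier 1 (€149.00): EOQ = 707.5 exceeds tier's upper bound 329, so this tier is dominated.
Tier 2 (€139.50): EOQ = 731.2 exceeds tier's upper bound 469, so this tier is dominated.
EOQ at €127.40 = 765.2 (feasible in tier 3): TC = 24,500×€127.40 + (24,500/765.2)×274 + (765.2/2)×0.18×€127.40 = €3,138,846.65.
EOQ at €109.70 = 824.6 < 1100, so use break Q=1100: TC = 24,500×€109.70 + (24,500/1100.0)×274 + (1100.0/2)×0.18×€109.70 = €2,704,613.03.
Lowest total cost is €2,704,613.03 at Q = 1100.0.

Q* ≈ 1,100 rolls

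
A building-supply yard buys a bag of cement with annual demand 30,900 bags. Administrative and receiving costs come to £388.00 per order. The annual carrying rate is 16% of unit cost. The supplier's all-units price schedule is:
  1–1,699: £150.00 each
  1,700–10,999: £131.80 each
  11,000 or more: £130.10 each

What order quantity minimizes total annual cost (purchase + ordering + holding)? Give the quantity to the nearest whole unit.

Q* ≈ 1,700 bags

Holding cost per unit per year at price C is H = 0.16·C.
For each price level, check whether its EOQ is feasible; otherwise the best quantity at that price is the breakpoint.
EOQ at £150.00 = 999.5 (feasible in tier 1): TC = 30,900×£150.00 + (30,900/999.5)×388 + (999.5/2)×0.16×£150.00 = £4,658,989.20.
EOQ at £131.80 = 1066.3 < 1700, so use break Q=1700: TC = 30,900×£131.80 + (30,900/1700.0)×388 + (1700.0/2)×0.16×£131.80 = £4,097,597.27.
EOQ at £130.10 = 1073.3 < 11000, so use break Q=11000: TC = 30,900×£130.10 + (30,900/11000.0)×388 + (11000.0/2)×0.16×£130.10 = £4,135,667.93.
Lowest total cost is £4,097,597.27 at Q = 1700.0.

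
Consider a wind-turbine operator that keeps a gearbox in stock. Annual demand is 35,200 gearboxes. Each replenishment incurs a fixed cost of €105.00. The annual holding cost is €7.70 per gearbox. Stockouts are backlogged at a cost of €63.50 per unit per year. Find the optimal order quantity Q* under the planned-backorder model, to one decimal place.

Q* ≈ 1,037.5 gearboxes

With planned backorders, Q* = √(2DS/H) · √((H+B)/B).
√(2DS/H) = √(2 × 35,200 × 105 / 7.7) = 979.796.
√((H+B)/B) = √((7.7+63.5)/63.5) = 1.0589.
Q* ≈ 1037.502.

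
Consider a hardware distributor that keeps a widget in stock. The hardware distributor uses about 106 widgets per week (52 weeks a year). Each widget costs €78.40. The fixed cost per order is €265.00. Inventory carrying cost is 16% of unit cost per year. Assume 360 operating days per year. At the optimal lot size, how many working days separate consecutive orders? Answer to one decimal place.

T ≈ 31.5 days

Annual demand D = 106 × 52 = 5,512.
Holding cost H = 0.16 × €78.40 = €12.5440 per unit per year.
The optimal lot size = √(2DS/H) = √(2 × 5,512 × 265 / 12.544) ≈ 482.59.
Cycle time = Q*/D × 360 = 482.59 / 5,512 × 360 ≈ 31.519 days.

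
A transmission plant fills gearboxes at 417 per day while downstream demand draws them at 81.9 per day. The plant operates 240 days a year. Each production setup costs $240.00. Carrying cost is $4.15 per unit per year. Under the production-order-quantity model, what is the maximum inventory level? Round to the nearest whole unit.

Annual demand D = 81.9 × 240 = 19,656.
Production build-up factor (1 − d/p) = 1 − 81.9/417 = 0.8036.
Q* = √(2DS / (H(1 − d/p))) = √(2 × 19,656 × 240 / (4.15 × 0.8036)).
= √(9,434,880 / 3.3349) ≈ 1681.996.
Maximum inventory = Q*(1 − d/p) = 1681.996 × 0.8036 ≈ 1351.647.

I_max ≈ 1,352 gearboxes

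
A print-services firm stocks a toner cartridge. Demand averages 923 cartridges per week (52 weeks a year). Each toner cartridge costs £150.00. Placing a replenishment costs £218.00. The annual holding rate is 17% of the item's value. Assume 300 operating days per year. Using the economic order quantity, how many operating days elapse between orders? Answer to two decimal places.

T ≈ 5.66 days

Annual demand D = 923 × 52 = 47,996.
Holding cost H = 0.17 × £150.00 = £25.5000 per unit per year.
The optimal lot size = √(2DS/H) = √(2 × 47,996 × 218 / 25.5) ≈ 905.89.
Cycle time = Q*/D × 300 = 905.89 / 47,996 × 300 ≈ 5.662 days.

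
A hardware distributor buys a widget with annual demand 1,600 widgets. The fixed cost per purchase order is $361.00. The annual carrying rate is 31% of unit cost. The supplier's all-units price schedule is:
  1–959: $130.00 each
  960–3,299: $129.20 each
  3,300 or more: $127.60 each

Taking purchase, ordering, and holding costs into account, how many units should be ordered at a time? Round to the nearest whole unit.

Holding cost per unit per year at price C is H = 0.31·C.
Candidates are each tier's EOQ (if it falls in that tier) and each price-break quantity.
EOQ at $130.00 = 169.3 (feasible in tier 1): TC = 1,600×$130.00 + (1,600/169.3)×361 + (169.3/2)×0.31×$130.00 = $214,823.09.
EOQ at $129.20 = 169.8 < 960, so use break Q=960: TC = 1,600×$129.20 + (1,600/960.0)×361 + (960.0/2)×0.31×$129.20 = $226,546.63.
EOQ at $127.60 = 170.9 < 3300, so use break Q=3300: TC = 1,600×$127.60 + (1,600/3300.0)×361 + (3300.0/2)×0.31×$127.60 = $269,602.43.
Lowest total cost is $214,823.09 at Q = 169.3.

Q* ≈ 169 widgets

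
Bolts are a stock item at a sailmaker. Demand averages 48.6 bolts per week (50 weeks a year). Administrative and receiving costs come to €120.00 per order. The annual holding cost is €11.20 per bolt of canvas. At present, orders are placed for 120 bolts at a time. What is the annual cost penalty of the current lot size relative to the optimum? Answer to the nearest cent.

Extra cost ≈ €546.25 per year

Annual demand D = 48.6 × 50 = 2,430.
EOQ = √(2DS/H) = √(2 × 2,430 × 120 / 11.2) ≈ 228.19.
Cost at Q* = (D/Q*)S + (Q*/2)H = √(2DSH) ≈ €2,555.75.
Cost at Q = 120: (2,430/120)×120 + (120/2)×11.2 = €2,430.00 + €672.00 = €3,102.00.
Excess = €3,102.00 − €2,555.75 = €546.25.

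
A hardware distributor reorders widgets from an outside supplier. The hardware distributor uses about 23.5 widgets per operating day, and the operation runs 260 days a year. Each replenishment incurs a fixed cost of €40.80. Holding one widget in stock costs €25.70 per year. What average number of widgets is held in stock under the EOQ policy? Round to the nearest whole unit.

Average inventory ≈ 70 widgets

Annual demand D = 23.5 × 260 = 6,110.
Q* = √(2DS/H) = √(2 × 6,110 × 40.8 / 25.7) ≈ 139.28.
Average inventory = Q*/2 ≈ 139.28 / 2 = 69.642.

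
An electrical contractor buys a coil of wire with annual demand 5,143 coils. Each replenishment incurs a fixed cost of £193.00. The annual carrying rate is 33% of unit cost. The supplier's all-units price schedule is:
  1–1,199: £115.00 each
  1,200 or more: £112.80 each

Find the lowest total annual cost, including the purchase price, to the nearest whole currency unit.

Holding cost per unit per year at price C is H = 0.33·C.
Evaluate total cost at each tier's feasible EOQ or, if the EOQ is below the tier, at the tier's minimum quantity.
EOQ at £115.00 = 228.7 (feasible in tier 1): TC = 5,143×£115.00 + (5,143/228.7)×193 + (228.7/2)×0.33×£115.00 = £600,124.76.
EOQ at £112.80 = 230.9 < 1200, so use break Q=1200: TC = 5,143×£112.80 + (5,143/1200.0)×193 + (1200.0/2)×0.33×£112.80 = £603,291.97.
Lowest total cost among the candidates is at Q = 228.7.

TC* ≈ £600,125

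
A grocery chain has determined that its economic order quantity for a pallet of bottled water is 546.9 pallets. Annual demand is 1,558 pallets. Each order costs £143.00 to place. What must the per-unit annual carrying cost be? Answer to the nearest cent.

H ≈ £1.49

Invert the EOQ relation Q*² = 2DS/H.
From Q* = √(2DS/H): H = 2DS / Q*² = 2 × 1,558 × 143 / 546.9² = 1.4898.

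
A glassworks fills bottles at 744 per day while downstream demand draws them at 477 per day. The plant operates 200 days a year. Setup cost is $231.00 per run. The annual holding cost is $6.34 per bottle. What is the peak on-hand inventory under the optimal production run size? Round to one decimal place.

I_max ≈ 1,579.5 bottles

Annual demand D = 477 × 200 = 95,400.
Production build-up factor (1 − d/p) = 1 − 477/744 = 0.3589.
Q* = √(2DS / (H(1 − d/p))) = √(2 × 95,400 × 231 / (6.34 × 0.3589)).
= √(44,074,800 / 2.2752) ≈ 4401.304.
Maximum inventory = Q*(1 − d/p) = 4401.304 × 0.3589 ≈ 1579.500.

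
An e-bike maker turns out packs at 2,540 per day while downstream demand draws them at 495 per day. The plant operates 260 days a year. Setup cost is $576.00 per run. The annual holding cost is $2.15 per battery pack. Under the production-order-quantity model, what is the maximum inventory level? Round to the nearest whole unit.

I_max ≈ 7,451 packs

Annual demand D = 495 × 260 = 128,700.
Production build-up factor (1 − d/p) = 1 − 495/2,540 = 0.8051.
Q* = √(2DS / (H(1 − d/p))) = √(2 × 128,700 × 576 / (2.15 × 0.8051)).
= √(148,262,400 / 1.731) ≈ 9254.788.
Maximum inventory = Q*(1 − d/p) = 9254.788 × 0.8051 ≈ 7451.198.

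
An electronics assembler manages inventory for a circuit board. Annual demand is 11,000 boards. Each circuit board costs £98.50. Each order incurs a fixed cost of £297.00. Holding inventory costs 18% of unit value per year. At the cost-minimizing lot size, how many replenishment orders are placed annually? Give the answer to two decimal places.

Holding cost H = 0.18 × £98.50 = £17.7300 per unit per year.
EOQ = √(2DS/H) = √(2 × 11,000 × 297 / 17.73) ≈ 607.07.
Orders per year = D / Q* = 11,000 / 607.07 ≈ 18.120.

N ≈ 18.12 orders per year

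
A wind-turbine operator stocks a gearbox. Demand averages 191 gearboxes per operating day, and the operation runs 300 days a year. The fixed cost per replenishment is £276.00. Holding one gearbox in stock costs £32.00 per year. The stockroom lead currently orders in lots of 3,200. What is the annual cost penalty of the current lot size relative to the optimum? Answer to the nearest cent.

Annual demand D = 191 × 300 = 57,300.
EOQ = √(2DS/H) = √(2 × 57,300 × 276 / 32) ≈ 994.20.
Cost at Q* = (D/Q*)S + (Q*/2)H = √(2DSH) ≈ £31,814.26.
Cost at Q = 3,200: (57,300/3,200)×276 + (3,200/2)×32 = £4,942.12 + £51,200.00 = £56,142.12.
Excess = £56,142.12 − £31,814.26 = £24,327.86.

Extra cost ≈ £24,327.86 per year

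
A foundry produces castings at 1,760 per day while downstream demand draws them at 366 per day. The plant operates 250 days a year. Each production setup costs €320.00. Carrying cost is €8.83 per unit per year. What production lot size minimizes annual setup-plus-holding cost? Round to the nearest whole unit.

Q* ≈ 2,894 castings

Annual demand D = 366 × 250 = 91,500.
Production build-up factor (1 − d/p) = 1 − 366/1,760 = 0.7920.
Q* = √(2DS / (H(1 − d/p))) = √(2 × 91,500 × 320 / (8.83 × 0.7920)).
= √(58,560,000 / 6.9938) ≈ 2893.644.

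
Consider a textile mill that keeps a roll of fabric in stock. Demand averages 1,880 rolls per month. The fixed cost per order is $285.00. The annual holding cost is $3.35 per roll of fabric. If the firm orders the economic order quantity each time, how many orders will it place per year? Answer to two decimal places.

Annual demand D = 1,880 × 12 = 22,560.
The optimal lot size = √(2DS/H) = √(2 × 22,560 × 285 / 3.35) ≈ 1959.23.
Orders per year = D / Q* = 22,560 / 1959.23 ≈ 11.515.

N ≈ 11.51 orders per year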